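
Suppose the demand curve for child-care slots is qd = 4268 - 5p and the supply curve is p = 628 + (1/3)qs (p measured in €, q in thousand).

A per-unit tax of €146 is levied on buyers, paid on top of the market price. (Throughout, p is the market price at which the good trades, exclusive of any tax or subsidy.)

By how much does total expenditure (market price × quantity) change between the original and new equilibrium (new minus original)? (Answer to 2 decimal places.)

-224132.81

Initially, 4268 - 5p = 3p - 1884, so 6152 = 8p and p = 769, q = 423.
Since buyers pay the price plus the tax, the effective demand curve becomes qd = 3538 - 5p.
Setting them equal: 3538 - 5p = 3p - 1884 → 5422 = 8p, so p = 677.75 and q = 149.25.
Expenditure moves from 769×423 = 325287 to 677.75×149.25 = 101154.1875; change = -224132.81.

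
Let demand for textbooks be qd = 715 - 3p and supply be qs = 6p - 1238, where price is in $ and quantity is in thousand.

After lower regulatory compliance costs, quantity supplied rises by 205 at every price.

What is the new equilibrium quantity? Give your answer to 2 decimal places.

132.33

Before the shock: 715 - 3p = 6p - 1238 ⇒ 1953 = 9p ⇒ p = 217, q = 64.
After the shift, demand is qd = 715 - 3p and supply is qs = 6p - 1033.
Clearing the new market: 715 - 3p = 6p - 1033, so p = 1748/9 ≈ 194.2222 and q = 397/3 ≈ 132.3333.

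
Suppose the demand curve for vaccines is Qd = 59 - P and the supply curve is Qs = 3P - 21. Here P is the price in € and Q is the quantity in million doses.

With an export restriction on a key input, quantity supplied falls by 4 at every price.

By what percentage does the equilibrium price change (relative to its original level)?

Initially, 59 - P = 3P - 21, so 80 = 4P and P = 20, Q = 39.
With the change applied: demand Qd = 59 - P, supply Qs = 3P - 25.
Setting them equal: 59 - P = 3P - 25 → 84 = 4P, so P = 21 and Q = 38.
%ΔP = (21 − 20) / 20 × 100 = +5%.

+5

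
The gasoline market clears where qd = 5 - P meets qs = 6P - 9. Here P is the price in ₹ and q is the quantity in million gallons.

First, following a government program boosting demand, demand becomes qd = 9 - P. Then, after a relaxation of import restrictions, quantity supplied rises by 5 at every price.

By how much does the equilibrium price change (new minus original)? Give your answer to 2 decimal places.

-0.14

Initially, 5 - P = 6P - 9, so 14 = 7P and P = 2, q = 3.
The new curves are qd = 9 - P (demand) and qs = 6P - 4 (supply).
Clearing the new market: 9 - P = 6P - 4, so P = 13/7 ≈ 1.8571 and q = 50/7 ≈ 7.1429.
ΔP = 1.8571 − 2 = -0.14.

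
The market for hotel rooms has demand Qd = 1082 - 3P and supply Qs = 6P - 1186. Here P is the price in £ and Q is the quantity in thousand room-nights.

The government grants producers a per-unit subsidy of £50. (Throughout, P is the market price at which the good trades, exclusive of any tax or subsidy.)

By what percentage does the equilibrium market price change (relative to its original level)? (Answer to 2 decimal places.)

Initially, 1082 - 3P = 6P - 1186, so 2268 = 9P and P = 252, Q = 326.
Since sellers receive the price plus the subsidy, the effective supply curve becomes Qs = 6P - 886.
New equilibrium: 1082 - 3P = 6P - 886 ⇒ 1968 = 9P ⇒ P = 656/3 ≈ 218.6667, Q = 426.
%ΔP = (218.6667 − 252) / 252 × 100 = -13.23%.

-13.23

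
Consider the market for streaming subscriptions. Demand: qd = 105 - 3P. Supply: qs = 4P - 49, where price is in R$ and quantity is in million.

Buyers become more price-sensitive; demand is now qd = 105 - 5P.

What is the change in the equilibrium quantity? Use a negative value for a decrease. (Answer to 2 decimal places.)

-19.56

Initially, 105 - 3P = 4P - 49, so 154 = 7P and P = 22, q = 39.
The shock moves the curves to qd = 105 - 5P and qs = 4P - 49.
New equilibrium: 105 - 5P = 4P - 49 ⇒ 154 = 9P ⇒ P = 154/9 ≈ 17.1111, q = 175/9 ≈ 19.4444.
Δq = 19.4444 − 39 = -19.56.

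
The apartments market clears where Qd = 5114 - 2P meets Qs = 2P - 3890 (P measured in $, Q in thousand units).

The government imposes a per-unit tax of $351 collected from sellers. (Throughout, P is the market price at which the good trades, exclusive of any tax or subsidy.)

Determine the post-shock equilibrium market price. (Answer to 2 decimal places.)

Before the shock: 5114 - 2P = 2P - 3890 ⇒ 9004 = 4P ⇒ P = 2251, Q = 612.
Since sellers keep the price net of the tax, the effective supply curve becomes Qs = 2P - 4592.
Clearing the new market: 5114 - 2P = 2P - 4592, so P = 2426.5 and Q = 261.

2426.50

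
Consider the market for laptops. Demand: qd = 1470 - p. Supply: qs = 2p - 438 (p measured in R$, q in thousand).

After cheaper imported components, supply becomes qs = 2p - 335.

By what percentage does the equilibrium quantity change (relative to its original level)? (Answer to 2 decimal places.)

+4.12

Original equilibrium: 1470 - p = 2p - 438 gives 1908 = 3p, so p = 636 and q = 834.
With the change applied: demand qd = 1470 - p, supply qs = 2p - 335.
New equilibrium: 1470 - p = 2p - 335 ⇒ 1805 = 3p ⇒ p = 1805/3 ≈ 601.6667, q = 2605/3 ≈ 868.3333.
%Δq = (868.3333 − 834) / 834 × 100 = +4.12%.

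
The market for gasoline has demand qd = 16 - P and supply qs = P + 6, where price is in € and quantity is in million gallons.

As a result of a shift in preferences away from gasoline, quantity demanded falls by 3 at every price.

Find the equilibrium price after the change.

Before the shock: 16 - P = P + 6 ⇒ 10 = 2P ⇒ P = 5, q = 11.
After the shift, demand is qd = 13 - P and supply is qs = P + 6.
Equate the new curves: 13 - P = P + 6, giving 7 = 2P, P = 3.5, q = 9.5.

3.5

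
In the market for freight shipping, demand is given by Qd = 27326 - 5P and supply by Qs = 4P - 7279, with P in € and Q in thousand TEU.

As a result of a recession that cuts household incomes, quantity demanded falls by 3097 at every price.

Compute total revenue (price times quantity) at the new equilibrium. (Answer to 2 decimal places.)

Initially, 27326 - 5P = 4P - 7279, so 34605 = 9P and P = 3845, Q = 8101.
The new curves are Qd = 24229 - 5P (demand) and Qs = 4P - 7279 (supply).
Setting them equal: 24229 - 5P = 4P - 7279 → 31508 = 9P, so P = 31508/9 ≈ 3500.8889 and Q = 60521/9 ≈ 6724.5556.
New expenditure = 3500.8889 × 6724.5556 = 23541921.83.

23541921.83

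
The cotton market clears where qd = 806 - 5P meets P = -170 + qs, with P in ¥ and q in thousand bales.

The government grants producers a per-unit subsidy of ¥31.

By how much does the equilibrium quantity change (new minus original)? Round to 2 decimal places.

Before the shock: 806 - 5P = P + 170 ⇒ 636 = 6P ⇒ P = 106, q = 276.
Since sellers receive the price plus the subsidy, the effective supply curve becomes qs = P + 201.
Equate the new curves: 806 - 5P = P + 201, giving 605 = 6P, P = 605/6 ≈ 100.8333, q = 1811/6 ≈ 301.8333.
Δq = 301.8333 − 276 = +25.83.

+25.83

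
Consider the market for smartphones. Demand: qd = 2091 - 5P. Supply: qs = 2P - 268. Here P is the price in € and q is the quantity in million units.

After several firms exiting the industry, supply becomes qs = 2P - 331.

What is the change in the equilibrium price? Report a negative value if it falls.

+9

Before the shock: 2091 - 5P = 2P - 268 ⇒ 2359 = 7P ⇒ P = 337, q = 406.
The shock moves the curves to qd = 2091 - 5P and qs = 2P - 331.
New equilibrium: 2091 - 5P = 2P - 331 ⇒ 2422 = 7P ⇒ P = 346, q = 361.
ΔP = 346 − 337 = +9.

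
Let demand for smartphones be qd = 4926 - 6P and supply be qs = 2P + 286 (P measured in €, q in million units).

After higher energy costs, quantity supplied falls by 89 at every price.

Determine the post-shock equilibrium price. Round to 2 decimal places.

Solve the original market: 4926 - 6P = 2P + 286, hence P = 580 and q = 1446.
After the shift, demand is qd = 4926 - 6P and supply is qs = 2P + 197.
Equate the new curves: 4926 - 6P = 2P + 197, giving 4729 = 8P, P = 591.125, q = 1379.25.

591.13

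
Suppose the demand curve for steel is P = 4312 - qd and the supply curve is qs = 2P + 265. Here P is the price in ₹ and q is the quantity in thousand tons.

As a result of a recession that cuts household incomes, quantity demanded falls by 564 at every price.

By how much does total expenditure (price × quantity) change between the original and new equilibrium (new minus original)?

Initially, 4312 - P = 2P + 265, so 4047 = 3P and P = 1349, q = 2963.
The shock moves the curves to qd = 3748 - P and qs = 2P + 265.
New equilibrium: 3748 - P = 2P + 265 ⇒ 3483 = 3P ⇒ P = 1161, q = 2587.
Expenditure moves from 1349×2963 = 3997087 to 1161×2587 = 3003507; change = -993580.

-993580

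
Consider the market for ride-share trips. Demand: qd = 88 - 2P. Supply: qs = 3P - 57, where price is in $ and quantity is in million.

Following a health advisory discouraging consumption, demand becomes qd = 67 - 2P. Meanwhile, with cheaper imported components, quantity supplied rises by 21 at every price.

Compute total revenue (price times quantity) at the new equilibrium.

531.48

Original equilibrium: 88 - 2P = 3P - 57 gives 145 = 5P, so P = 29 and q = 30.
The shock moves the curves to qd = 67 - 2P and qs = 3P - 36.
New equilibrium: 67 - 2P = 3P - 36 ⇒ 103 = 5P ⇒ P = 20.6, q = 25.8.
New expenditure = 20.6 × 25.8 = 531.48.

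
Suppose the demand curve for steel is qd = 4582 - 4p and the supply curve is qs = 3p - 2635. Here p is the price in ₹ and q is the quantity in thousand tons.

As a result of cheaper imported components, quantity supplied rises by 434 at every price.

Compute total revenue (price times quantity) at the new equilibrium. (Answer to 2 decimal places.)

Before the shock: 4582 - 4p = 3p - 2635 ⇒ 7217 = 7p ⇒ p = 1031, q = 458.
The shock moves the curves to qd = 4582 - 4p and qs = 3p - 2201.
Equate the new curves: 4582 - 4p = 3p - 2201, giving 6783 = 7p, p = 969, q = 706.
New expenditure = 969 × 706 = 684114.00.

684114.00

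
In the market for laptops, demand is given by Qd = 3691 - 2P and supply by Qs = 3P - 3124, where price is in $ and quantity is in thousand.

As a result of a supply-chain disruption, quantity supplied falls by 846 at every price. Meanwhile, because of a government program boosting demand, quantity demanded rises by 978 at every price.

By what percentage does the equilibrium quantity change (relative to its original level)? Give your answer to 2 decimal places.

+25.74

Initially, 3691 - 2P = 3P - 3124, so 6815 = 5P and P = 1363, Q = 965.
After the shift, demand is Qd = 4669 - 2P and supply is Qs = 3P - 3970.
New equilibrium: 4669 - 2P = 3P - 3970 ⇒ 8639 = 5P ⇒ P = 1727.8, Q = 1213.4.
%ΔQ = (1213.4 − 965) / 965 × 100 = +25.74%.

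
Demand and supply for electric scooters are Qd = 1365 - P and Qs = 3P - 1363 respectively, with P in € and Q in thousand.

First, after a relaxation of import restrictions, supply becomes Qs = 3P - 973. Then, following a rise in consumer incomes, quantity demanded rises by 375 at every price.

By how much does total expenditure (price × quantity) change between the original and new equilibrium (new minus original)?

Original equilibrium: 1365 - P = 3P - 1363 gives 2728 = 4P, so P = 682 and Q = 683.
The shock moves the curves to Qd = 1740 - P and Qs = 3P - 973.
Equate the new curves: 1740 - P = 3P - 973, giving 2713 = 4P, P = 678.25, Q = 1061.75.
Expenditure moves from 682×683 = 465806 to 678.25×1061.75 = 720131.9375; change = +254325.9375.

+254325.9375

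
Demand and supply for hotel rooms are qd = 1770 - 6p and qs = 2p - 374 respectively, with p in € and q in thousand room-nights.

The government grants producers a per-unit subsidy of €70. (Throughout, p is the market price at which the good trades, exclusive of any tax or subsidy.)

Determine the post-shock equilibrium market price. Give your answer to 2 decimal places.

250.50

Solve the original market: 1770 - 6p = 2p - 374, hence p = 268 and q = 162.
Since sellers receive the price plus the subsidy, the effective supply curve becomes qs = 2p - 234.
Setting them equal: 1770 - 6p = 2p - 234 → 2004 = 8p, so p = 250.5 and q = 267.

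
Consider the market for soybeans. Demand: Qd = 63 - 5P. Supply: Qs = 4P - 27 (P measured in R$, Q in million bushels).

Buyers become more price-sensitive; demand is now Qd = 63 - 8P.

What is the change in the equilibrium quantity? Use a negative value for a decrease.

Before the shock: 63 - 5P = 4P - 27 ⇒ 90 = 9P ⇒ P = 10, Q = 13.
The shock moves the curves to Qd = 63 - 8P and Qs = 4P - 27.
New equilibrium: 63 - 8P = 4P - 27 ⇒ 90 = 12P ⇒ P = 7.5, Q = 3.
ΔQ = 3 − 13 = -10.

-10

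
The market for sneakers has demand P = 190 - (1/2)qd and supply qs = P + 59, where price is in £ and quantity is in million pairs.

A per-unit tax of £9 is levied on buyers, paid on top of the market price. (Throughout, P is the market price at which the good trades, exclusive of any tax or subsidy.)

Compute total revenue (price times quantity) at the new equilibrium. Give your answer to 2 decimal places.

Original equilibrium: 380 - 2P = P + 59 gives 321 = 3P, so P = 107 and q = 166.
Since buyers pay the price plus the tax, the effective demand curve becomes qd = 362 - 2P.
Equate the new curves: 362 - 2P = P + 59, giving 303 = 3P, P = 101, q = 160.
New expenditure = 101 × 160 = 16160.00.

16160.00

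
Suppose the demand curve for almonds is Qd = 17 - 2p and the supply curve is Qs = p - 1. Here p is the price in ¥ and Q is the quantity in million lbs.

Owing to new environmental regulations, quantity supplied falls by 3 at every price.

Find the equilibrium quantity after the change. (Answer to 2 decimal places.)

3.00

Original equilibrium: 17 - 2p = p - 1 gives 18 = 3p, so p = 6 and Q = 5.
The new curves are Qd = 17 - 2p (demand) and Qs = p - 4 (supply).
Setting them equal: 17 - 2p = p - 4 → 21 = 3p, so p = 7 and Q = 3.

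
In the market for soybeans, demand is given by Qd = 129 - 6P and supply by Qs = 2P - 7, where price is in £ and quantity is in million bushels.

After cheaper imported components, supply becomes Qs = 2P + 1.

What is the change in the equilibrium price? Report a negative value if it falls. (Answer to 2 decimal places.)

-1.00

Solve the original market: 129 - 6P = 2P - 7, hence P = 17 and Q = 27.
After the shift, demand is Qd = 129 - 6P and supply is Qs = 2P + 1.
New equilibrium: 129 - 6P = 2P + 1 ⇒ 128 = 8P ⇒ P = 16, Q = 33.
ΔP = 16 − 17 = -1.00.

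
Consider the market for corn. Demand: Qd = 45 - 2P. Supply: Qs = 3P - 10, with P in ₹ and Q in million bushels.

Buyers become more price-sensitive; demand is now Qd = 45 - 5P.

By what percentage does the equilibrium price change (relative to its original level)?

Original equilibrium: 45 - 2P = 3P - 10 gives 55 = 5P, so P = 11 and Q = 23.
The new curves are Qd = 45 - 5P (demand) and Qs = 3P - 10 (supply).
Setting them equal: 45 - 5P = 3P - 10 → 55 = 8P, so P = 6.875 and Q = 10.625.
%ΔP = (6.875 − 11) / 11 × 100 = -37.5%.

-37.5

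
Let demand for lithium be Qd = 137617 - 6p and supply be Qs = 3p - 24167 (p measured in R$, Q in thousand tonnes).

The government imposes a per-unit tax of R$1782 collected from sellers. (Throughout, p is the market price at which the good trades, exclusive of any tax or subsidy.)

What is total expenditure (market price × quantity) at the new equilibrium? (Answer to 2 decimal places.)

486478290.00

Initially, 137617 - 6p = 3p - 24167, so 161784 = 9p and p = 17976, Q = 29761.
Since sellers keep the price net of the tax, the effective supply curve becomes Qs = 3p - 29513.
Setting them equal: 137617 - 6p = 3p - 29513 → 167130 = 9p, so p = 18570 and Q = 26197.
New expenditure = 18570 × 26197 = 486478290.00.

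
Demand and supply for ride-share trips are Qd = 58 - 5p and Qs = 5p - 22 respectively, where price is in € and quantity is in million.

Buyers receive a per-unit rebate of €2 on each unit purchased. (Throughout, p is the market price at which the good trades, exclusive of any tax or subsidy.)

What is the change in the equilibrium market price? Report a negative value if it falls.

Before the shock: 58 - 5p = 5p - 22 ⇒ 80 = 10p ⇒ p = 8, Q = 18.
Since buyers' out-of-pocket price is the market price minus the rebate, the effective demand curve becomes Qd = 68 - 5p.
Equate the new curves: 68 - 5p = 5p - 22, giving 90 = 10p, p = 9, Q = 23.
Δp = 9 − 8 = +1.

+1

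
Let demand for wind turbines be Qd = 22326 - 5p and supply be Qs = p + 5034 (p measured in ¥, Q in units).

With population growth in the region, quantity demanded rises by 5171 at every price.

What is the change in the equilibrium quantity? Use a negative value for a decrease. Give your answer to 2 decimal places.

Initially, 22326 - 5p = p + 5034, so 17292 = 6p and p = 2882, Q = 7916.
With the change applied: demand Qd = 27497 - 5p, supply Qs = p + 5034.
Setting them equal: 27497 - 5p = p + 5034 → 22463 = 6p, so p = 22463/6 ≈ 3743.8333 and Q = 52667/6 ≈ 8777.8333.
ΔQ = 8777.8333 − 7916 = +861.83.

+861.83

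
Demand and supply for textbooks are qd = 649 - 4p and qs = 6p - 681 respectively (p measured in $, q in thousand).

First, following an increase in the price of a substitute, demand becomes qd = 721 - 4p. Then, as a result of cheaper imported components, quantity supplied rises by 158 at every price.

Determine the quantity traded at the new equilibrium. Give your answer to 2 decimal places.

Initially, 649 - 4p = 6p - 681, so 1330 = 10p and p = 133, q = 117.
The new curves are qd = 721 - 4p (demand) and qs = 6p - 523 (supply).
Clearing the new market: 721 - 4p = 6p - 523, so p = 124.4 and q = 223.4.

223.40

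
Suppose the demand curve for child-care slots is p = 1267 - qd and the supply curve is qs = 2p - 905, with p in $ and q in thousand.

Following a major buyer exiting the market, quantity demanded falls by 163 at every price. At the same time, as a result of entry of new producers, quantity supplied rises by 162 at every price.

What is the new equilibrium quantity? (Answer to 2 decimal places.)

488.33

Original equilibrium: 1267 - p = 2p - 905 gives 2172 = 3p, so p = 724 and q = 543.
The shock moves the curves to qd = 1104 - p and qs = 2p - 743.
Equate the new curves: 1104 - p = 2p - 743, giving 1847 = 3p, p = 1847/3 ≈ 615.6667, q = 1465/3 ≈ 488.3333.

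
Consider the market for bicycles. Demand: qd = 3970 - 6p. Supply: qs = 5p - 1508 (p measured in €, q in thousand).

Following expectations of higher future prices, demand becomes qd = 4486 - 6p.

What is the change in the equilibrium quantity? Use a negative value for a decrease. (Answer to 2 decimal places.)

Before the shock: 3970 - 6p = 5p - 1508 ⇒ 5478 = 11p ⇒ p = 498, q = 982.
With the change applied: demand qd = 4486 - 6p, supply qs = 5p - 1508.
Equate the new curves: 4486 - 6p = 5p - 1508, giving 5994 = 11p, p = 5994/11 ≈ 544.9091, q = 13382/11 ≈ 1216.5455.
Δq = 1216.5455 − 982 = +234.55.

+234.55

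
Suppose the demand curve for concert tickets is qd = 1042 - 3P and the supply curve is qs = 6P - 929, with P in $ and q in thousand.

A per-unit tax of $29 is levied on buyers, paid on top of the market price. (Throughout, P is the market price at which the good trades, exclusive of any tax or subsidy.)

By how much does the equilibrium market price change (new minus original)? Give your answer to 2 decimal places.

Initially, 1042 - 3P = 6P - 929, so 1971 = 9P and P = 219, q = 385.
Since buyers pay the price plus the tax, the effective demand curve becomes qd = 955 - 3P.
Setting them equal: 955 - 3P = 6P - 929 → 1884 = 9P, so P = 628/3 ≈ 209.3333 and q = 327.
ΔP = 209.3333 − 219 = -9.67.

-9.67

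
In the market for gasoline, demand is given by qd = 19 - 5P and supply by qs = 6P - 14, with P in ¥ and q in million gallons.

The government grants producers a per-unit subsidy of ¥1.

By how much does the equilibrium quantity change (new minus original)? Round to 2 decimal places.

Original equilibrium: 19 - 5P = 6P - 14 gives 33 = 11P, so P = 3 and q = 4.
Since sellers receive the price plus the subsidy, the effective supply curve becomes qs = 6P - 8.
Equate the new curves: 19 - 5P = 6P - 8, giving 27 = 11P, P = 27/11 ≈ 2.4545, q = 74/11 ≈ 6.7273.
Δq = 6.7273 − 4 = +2.73.

+2.73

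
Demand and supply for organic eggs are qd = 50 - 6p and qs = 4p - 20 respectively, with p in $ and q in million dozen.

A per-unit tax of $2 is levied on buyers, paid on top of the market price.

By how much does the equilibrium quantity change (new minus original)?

Before the shock: 50 - 6p = 4p - 20 ⇒ 70 = 10p ⇒ p = 7, q = 8.
Since buyers pay the price plus the tax, the effective demand curve becomes qd = 38 - 6p.
Clearing the new market: 38 - 6p = 4p - 20, so p = 5.8 and q = 3.2.
Δq = 3.2 − 8 = -4.8.

-4.8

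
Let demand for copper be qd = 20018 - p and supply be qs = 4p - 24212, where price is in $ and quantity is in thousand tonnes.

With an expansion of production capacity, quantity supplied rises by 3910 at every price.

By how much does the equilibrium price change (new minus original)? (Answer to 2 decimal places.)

Original equilibrium: 20018 - p = 4p - 24212 gives 44230 = 5p, so p = 8846 and q = 11172.
With the change applied: demand qd = 20018 - p, supply qs = 4p - 20302.
Clearing the new market: 20018 - p = 4p - 20302, so p = 8064 and q = 11954.
Δp = 8064 − 8846 = -782.00.

-782.00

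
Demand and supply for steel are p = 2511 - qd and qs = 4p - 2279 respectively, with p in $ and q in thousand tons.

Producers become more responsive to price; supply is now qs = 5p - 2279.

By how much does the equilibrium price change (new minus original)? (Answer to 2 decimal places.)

-159.67

Solve the original market: 2511 - p = 4p - 2279, hence p = 958 and q = 1553.
The shock moves the curves to qd = 2511 - p and qs = 5p - 2279.
New equilibrium: 2511 - p = 5p - 2279 ⇒ 4790 = 6p ⇒ p = 2395/3 ≈ 798.3333, q = 5138/3 ≈ 1712.6667.
Δp = 798.3333 − 958 = -159.67.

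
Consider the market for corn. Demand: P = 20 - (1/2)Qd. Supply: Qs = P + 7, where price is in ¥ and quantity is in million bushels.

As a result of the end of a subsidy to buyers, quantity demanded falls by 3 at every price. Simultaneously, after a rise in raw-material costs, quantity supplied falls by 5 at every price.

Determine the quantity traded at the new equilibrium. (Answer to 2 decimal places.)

13.67

Solve the original market: 40 - 2P = P + 7, hence P = 11 and Q = 18.
With the change applied: demand Qd = 37 - 2P, supply Qs = P + 2.
New equilibrium: 37 - 2P = P + 2 ⇒ 35 = 3P ⇒ P = 35/3 ≈ 11.6667, Q = 41/3 ≈ 13.6667.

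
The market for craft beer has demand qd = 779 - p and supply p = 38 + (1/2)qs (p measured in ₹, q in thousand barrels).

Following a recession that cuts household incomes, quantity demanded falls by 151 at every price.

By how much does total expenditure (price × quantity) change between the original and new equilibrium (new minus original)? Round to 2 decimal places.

Solve the original market: 779 - p = 2p - 76, hence p = 285 and q = 494.
The new curves are qd = 628 - p (demand) and qs = 2p - 76 (supply).
Equate the new curves: 628 - p = 2p - 76, giving 704 = 3p, p = 704/3 ≈ 234.6667, q = 1180/3 ≈ 393.3333.
Expenditure moves from 285×494 = 140790 to 234.6667×393.3333 = 92302.2222; change = -48487.78.

-48487.78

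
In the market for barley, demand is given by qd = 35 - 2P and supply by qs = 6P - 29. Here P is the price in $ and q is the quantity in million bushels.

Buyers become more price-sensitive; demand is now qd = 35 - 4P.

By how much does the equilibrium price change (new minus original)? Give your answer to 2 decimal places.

Original equilibrium: 35 - 2P = 6P - 29 gives 64 = 8P, so P = 8 and q = 19.
The shock moves the curves to qd = 35 - 4P and qs = 6P - 29.
Equate the new curves: 35 - 4P = 6P - 29, giving 64 = 10P, P = 6.4, q = 9.4.
ΔP = 6.4 − 8 = -1.60.

-1.60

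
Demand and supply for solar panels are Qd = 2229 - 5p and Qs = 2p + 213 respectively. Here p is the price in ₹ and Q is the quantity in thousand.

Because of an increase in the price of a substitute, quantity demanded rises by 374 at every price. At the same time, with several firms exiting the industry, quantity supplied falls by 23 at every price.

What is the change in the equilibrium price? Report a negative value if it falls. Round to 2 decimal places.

+56.71

Original equilibrium: 2229 - 5p = 2p + 213 gives 2016 = 7p, so p = 288 and Q = 789.
After the shift, demand is Qd = 2603 - 5p and supply is Qs = 2p + 190.
New equilibrium: 2603 - 5p = 2p + 190 ⇒ 2413 = 7p ⇒ p = 2413/7 ≈ 344.7143, Q = 6156/7 ≈ 879.4286.
Δp = 344.7143 − 288 = +56.71.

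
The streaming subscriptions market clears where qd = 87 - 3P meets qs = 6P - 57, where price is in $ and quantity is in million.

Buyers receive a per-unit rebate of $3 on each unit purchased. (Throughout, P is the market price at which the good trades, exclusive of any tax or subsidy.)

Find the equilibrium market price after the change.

17

Solve the original market: 87 - 3P = 6P - 57, hence P = 16 and q = 39.
Since buyers' out-of-pocket price is the market price minus the rebate, the effective demand curve becomes qd = 96 - 3P.
Setting them equal: 96 - 3P = 6P - 57 → 153 = 9P, so P = 17 and q = 45.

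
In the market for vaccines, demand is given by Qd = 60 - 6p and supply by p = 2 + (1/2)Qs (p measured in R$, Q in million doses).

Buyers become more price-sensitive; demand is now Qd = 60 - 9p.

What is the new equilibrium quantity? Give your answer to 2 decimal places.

7.64

Before the shock: 60 - 6p = 2p - 4 ⇒ 64 = 8p ⇒ p = 8, Q = 12.
The shock moves the curves to Qd = 60 - 9p and Qs = 2p - 4.
New equilibrium: 60 - 9p = 2p - 4 ⇒ 64 = 11p ⇒ p = 64/11 ≈ 5.8182, Q = 84/11 ≈ 7.6364.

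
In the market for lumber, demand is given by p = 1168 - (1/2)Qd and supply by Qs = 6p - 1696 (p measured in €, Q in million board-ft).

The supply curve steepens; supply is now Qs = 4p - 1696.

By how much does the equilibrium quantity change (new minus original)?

-336

Original equilibrium: 2336 - 2p = 6p - 1696 gives 4032 = 8p, so p = 504 and Q = 1328.
The new curves are Qd = 2336 - 2p (demand) and Qs = 4p - 1696 (supply).
Clearing the new market: 2336 - 2p = 4p - 1696, so p = 672 and Q = 992.
ΔQ = 992 − 1328 = -336.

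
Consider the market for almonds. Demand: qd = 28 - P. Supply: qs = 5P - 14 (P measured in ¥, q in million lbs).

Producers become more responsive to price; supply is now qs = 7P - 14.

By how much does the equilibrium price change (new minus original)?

Before the shock: 28 - P = 5P - 14 ⇒ 42 = 6P ⇒ P = 7, q = 21.
With the change applied: demand qd = 28 - P, supply qs = 7P - 14.
Equate the new curves: 28 - P = 7P - 14, giving 42 = 8P, P = 5.25, q = 22.75.
ΔP = 5.25 − 7 = -1.75.

-1.75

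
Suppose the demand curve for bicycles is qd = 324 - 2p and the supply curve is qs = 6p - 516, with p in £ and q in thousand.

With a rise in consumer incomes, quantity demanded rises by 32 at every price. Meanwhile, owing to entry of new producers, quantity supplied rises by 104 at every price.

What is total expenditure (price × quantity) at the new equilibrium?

Initially, 324 - 2p = 6p - 516, so 840 = 8p and p = 105, q = 114.
With the change applied: demand qd = 356 - 2p, supply qs = 6p - 412.
New equilibrium: 356 - 2p = 6p - 412 ⇒ 768 = 8p ⇒ p = 96, q = 164.
New expenditure = 96 × 164 = 15744.

15744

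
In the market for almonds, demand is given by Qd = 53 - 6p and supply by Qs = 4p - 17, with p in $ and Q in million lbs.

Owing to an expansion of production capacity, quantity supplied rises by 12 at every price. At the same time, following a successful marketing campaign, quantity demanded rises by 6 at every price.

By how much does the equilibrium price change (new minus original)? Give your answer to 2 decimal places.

Original equilibrium: 53 - 6p = 4p - 17 gives 70 = 10p, so p = 7 and Q = 11.
The shock moves the curves to Qd = 59 - 6p and Qs = 4p - 5.
Setting them equal: 59 - 6p = 4p - 5 → 64 = 10p, so p = 6.4 and Q = 20.6.
Δp = 6.4 − 7 = -0.60.

-0.60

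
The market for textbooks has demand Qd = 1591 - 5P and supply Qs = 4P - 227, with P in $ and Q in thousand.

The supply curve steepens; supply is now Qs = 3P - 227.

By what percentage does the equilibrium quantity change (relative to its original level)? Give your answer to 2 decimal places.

Initially, 1591 - 5P = 4P - 227, so 1818 = 9P and P = 202, Q = 581.
The shock moves the curves to Qd = 1591 - 5P and Qs = 3P - 227.
Clearing the new market: 1591 - 5P = 3P - 227, so P = 227.25 and Q = 454.75.
%ΔQ = (454.75 − 581) / 581 × 100 = -21.73%.

-21.73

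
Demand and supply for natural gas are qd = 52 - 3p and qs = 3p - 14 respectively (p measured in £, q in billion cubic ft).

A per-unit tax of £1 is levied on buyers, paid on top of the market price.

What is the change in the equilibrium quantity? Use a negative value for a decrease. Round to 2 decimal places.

-1.50

Initially, 52 - 3p = 3p - 14, so 66 = 6p and p = 11, q = 19.
Since buyers pay the price plus the tax, the effective demand curve becomes qd = 49 - 3p.
Setting them equal: 49 - 3p = 3p - 14 → 63 = 6p, so p = 10.5 and q = 17.5.
Δq = 17.5 − 19 = -1.50.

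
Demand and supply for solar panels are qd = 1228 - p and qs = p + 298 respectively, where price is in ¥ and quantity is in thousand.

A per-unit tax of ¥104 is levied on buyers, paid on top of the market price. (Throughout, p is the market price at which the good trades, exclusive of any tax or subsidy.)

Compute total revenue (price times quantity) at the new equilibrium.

293643

Before the shock: 1228 - p = p + 298 ⇒ 930 = 2p ⇒ p = 465, q = 763.
Since buyers pay the price plus the tax, the effective demand curve becomes qd = 1124 - p.
Equate the new curves: 1124 - p = p + 298, giving 826 = 2p, p = 413, q = 711.
New expenditure = 413 × 711 = 293643.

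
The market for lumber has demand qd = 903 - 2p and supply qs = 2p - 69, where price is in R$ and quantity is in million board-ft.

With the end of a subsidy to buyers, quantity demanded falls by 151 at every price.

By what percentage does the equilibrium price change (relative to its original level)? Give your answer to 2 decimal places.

-15.53

Original equilibrium: 903 - 2p = 2p - 69 gives 972 = 4p, so p = 243 and q = 417.
The shock moves the curves to qd = 752 - 2p and qs = 2p - 69.
Equate the new curves: 752 - 2p = 2p - 69, giving 821 = 4p, p = 205.25, q = 341.5.
%Δp = (205.25 − 243) / 243 × 100 = -15.53%.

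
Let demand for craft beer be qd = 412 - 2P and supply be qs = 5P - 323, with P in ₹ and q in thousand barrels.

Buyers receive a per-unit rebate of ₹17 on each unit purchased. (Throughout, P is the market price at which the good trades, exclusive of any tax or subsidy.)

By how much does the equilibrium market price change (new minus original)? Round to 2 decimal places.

Original equilibrium: 412 - 2P = 5P - 323 gives 735 = 7P, so P = 105 and q = 202.
Since buyers' out-of-pocket price is the market price minus the rebate, the effective demand curve becomes qd = 446 - 2P.
Clearing the new market: 446 - 2P = 5P - 323, so P = 769/7 ≈ 109.8571 and q = 1584/7 ≈ 226.2857.
ΔP = 109.8571 − 105 = +4.86.

+4.86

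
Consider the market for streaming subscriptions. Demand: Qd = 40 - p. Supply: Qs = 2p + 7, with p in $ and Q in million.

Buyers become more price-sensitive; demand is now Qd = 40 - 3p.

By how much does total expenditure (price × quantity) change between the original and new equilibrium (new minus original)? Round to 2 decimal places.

-185.68

Solve the original market: 40 - p = 2p + 7, hence p = 11 and Q = 29.
After the shift, demand is Qd = 40 - 3p and supply is Qs = 2p + 7.
Equate the new curves: 40 - 3p = 2p + 7, giving 33 = 5p, p = 6.6, Q = 20.2.
Expenditure moves from 11×29 = 319 to 6.6×20.2 = 133.32; change = -185.68.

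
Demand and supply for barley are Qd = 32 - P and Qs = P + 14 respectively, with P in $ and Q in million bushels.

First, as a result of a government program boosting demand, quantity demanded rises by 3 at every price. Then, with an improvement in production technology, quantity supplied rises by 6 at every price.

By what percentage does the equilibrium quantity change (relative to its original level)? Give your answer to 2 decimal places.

Solve the original market: 32 - P = P + 14, hence P = 9 and Q = 23.
After the shift, demand is Qd = 35 - P and supply is Qs = P + 20.
Setting them equal: 35 - P = P + 20 → 15 = 2P, so P = 7.5 and Q = 27.5.
%ΔQ = (27.5 − 23) / 23 × 100 = +19.57%.

+19.57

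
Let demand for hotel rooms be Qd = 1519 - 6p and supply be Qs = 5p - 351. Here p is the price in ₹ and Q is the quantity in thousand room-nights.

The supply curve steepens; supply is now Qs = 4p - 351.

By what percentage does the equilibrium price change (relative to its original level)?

+10

Original equilibrium: 1519 - 6p = 5p - 351 gives 1870 = 11p, so p = 170 and Q = 499.
After the shift, demand is Qd = 1519 - 6p and supply is Qs = 4p - 351.
Clearing the new market: 1519 - 6p = 4p - 351, so p = 187 and Q = 397.
%Δp = (187 − 170) / 170 × 100 = +10%.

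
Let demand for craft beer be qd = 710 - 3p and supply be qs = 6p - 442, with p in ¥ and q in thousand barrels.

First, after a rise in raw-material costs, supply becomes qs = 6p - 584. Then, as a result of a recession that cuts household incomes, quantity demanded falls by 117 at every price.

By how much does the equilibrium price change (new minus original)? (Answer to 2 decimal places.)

+2.78

Solve the original market: 710 - 3p = 6p - 442, hence p = 128 and q = 326.
After the shift, demand is qd = 593 - 3p and supply is qs = 6p - 584.
Equate the new curves: 593 - 3p = 6p - 584, giving 1177 = 9p, p = 1177/9 ≈ 130.7778, q = 602/3 ≈ 200.6667.
Δp = 130.7778 − 128 = +2.78.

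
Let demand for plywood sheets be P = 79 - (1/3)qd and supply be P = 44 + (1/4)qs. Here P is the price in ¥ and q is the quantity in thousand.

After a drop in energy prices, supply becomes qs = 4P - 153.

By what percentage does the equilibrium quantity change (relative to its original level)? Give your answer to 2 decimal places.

+16.43

Before the shock: 237 - 3P = 4P - 176 ⇒ 413 = 7P ⇒ P = 59, q = 60.
After the shift, demand is qd = 237 - 3P and supply is qs = 4P - 153.
New equilibrium: 237 - 3P = 4P - 153 ⇒ 390 = 7P ⇒ P = 390/7 ≈ 55.7143, q = 489/7 ≈ 69.8571.
%Δq = (69.8571 − 60) / 60 × 100 = +16.43%.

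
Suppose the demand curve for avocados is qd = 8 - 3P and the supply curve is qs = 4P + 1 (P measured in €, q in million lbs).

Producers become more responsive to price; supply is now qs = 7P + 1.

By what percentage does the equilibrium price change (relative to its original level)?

Original equilibrium: 8 - 3P = 4P + 1 gives 7 = 7P, so P = 1 and q = 5.
The shock moves the curves to qd = 8 - 3P and qs = 7P + 1.
Equate the new curves: 8 - 3P = 7P + 1, giving 7 = 10P, P = 0.7, q = 5.9.
%ΔP = (0.7 − 1) / 1 × 100 = -30%.

-30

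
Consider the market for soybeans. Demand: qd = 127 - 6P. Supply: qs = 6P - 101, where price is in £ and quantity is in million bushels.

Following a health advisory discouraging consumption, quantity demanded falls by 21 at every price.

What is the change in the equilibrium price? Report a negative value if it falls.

-1.75

Before the shock: 127 - 6P = 6P - 101 ⇒ 228 = 12P ⇒ P = 19, q = 13.
The shock moves the curves to qd = 106 - 6P and qs = 6P - 101.
Clearing the new market: 106 - 6P = 6P - 101, so P = 17.25 and q = 2.5.
ΔP = 17.25 − 19 = -1.75.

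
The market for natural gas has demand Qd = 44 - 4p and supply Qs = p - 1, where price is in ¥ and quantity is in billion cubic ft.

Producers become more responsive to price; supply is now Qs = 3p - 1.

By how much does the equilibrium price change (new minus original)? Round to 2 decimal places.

Before the shock: 44 - 4p = p - 1 ⇒ 45 = 5p ⇒ p = 9, Q = 8.
After the shift, demand is Qd = 44 - 4p and supply is Qs = 3p - 1.
Equate the new curves: 44 - 4p = 3p - 1, giving 45 = 7p, p = 45/7 ≈ 6.4286, Q = 128/7 ≈ 18.2857.
Δp = 6.4286 − 9 = -2.57.

-2.57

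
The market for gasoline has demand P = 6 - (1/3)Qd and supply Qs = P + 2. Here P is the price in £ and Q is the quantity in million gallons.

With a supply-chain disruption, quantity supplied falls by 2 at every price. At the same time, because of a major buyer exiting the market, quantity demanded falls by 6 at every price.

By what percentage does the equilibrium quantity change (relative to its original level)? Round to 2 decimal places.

Before the shock: 18 - 3P = P + 2 ⇒ 16 = 4P ⇒ P = 4, Q = 6.
After the shift, demand is Qd = 12 - 3P and supply is Qs = P.
New equilibrium: 12 - 3P = P ⇒ 12 = 4P ⇒ P = 3, Q = 3.
%ΔQ = (3 − 6) / 6 × 100 = -50.00%.

-50.00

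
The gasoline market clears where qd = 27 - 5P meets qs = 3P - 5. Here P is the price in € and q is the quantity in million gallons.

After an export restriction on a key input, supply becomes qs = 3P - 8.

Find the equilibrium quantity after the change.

5.125

Original equilibrium: 27 - 5P = 3P - 5 gives 32 = 8P, so P = 4 and q = 7.
After the shift, demand is qd = 27 - 5P and supply is qs = 3P - 8.
Clearing the new market: 27 - 5P = 3P - 8, so P = 4.375 and q = 5.125.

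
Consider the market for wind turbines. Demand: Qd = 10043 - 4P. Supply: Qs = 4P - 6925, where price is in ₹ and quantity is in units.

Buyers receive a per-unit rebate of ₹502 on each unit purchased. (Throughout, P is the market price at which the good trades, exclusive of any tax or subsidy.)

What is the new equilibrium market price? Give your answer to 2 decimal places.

2372.00

Original equilibrium: 10043 - 4P = 4P - 6925 gives 16968 = 8P, so P = 2121 and Q = 1559.
Since buyers' out-of-pocket price is the market price minus the rebate, the effective demand curve becomes Qd = 12051 - 4P.
Clearing the new market: 12051 - 4P = 4P - 6925, so P = 2372 and Q = 2563.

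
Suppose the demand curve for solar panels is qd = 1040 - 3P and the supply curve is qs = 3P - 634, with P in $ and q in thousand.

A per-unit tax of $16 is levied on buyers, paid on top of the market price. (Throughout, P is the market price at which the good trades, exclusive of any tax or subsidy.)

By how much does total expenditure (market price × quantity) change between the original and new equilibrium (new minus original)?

Before the shock: 1040 - 3P = 3P - 634 ⇒ 1674 = 6P ⇒ P = 279, q = 203.
Since buyers pay the price plus the tax, the effective demand curve becomes qd = 992 - 3P.
Equate the new curves: 992 - 3P = 3P - 634, giving 1626 = 6P, P = 271, q = 179.
Expenditure moves from 279×203 = 56637 to 271×179 = 48509; change = -8128.

-8128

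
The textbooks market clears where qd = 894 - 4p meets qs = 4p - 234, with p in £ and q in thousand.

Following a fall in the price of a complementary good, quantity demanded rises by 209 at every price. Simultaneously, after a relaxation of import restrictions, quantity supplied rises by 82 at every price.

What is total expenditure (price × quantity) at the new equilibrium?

Solve the original market: 894 - 4p = 4p - 234, hence p = 141 and q = 330.
The new curves are qd = 1103 - 4p (demand) and qs = 4p - 152 (supply).
Clearing the new market: 1103 - 4p = 4p - 152, so p = 156.875 and q = 475.5.
New expenditure = 156.875 × 475.5 = 74594.0625.

74594.0625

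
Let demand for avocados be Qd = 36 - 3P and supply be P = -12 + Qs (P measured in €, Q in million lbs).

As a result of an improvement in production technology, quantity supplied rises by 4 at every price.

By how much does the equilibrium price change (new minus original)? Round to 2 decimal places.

Before the shock: 36 - 3P = P + 12 ⇒ 24 = 4P ⇒ P = 6, Q = 18.
The shock moves the curves to Qd = 36 - 3P and Qs = P + 16.
Setting them equal: 36 - 3P = P + 16 → 20 = 4P, so P = 5 and Q = 21.
ΔP = 5 − 6 = -1.00.

-1.00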